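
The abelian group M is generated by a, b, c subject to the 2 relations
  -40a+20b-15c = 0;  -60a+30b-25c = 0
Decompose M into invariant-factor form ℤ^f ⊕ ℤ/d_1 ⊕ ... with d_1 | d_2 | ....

rank_ℚ(R)=2; free=3−2=1
SNF(R) diag = [5, 10] → torsion [5, 10]

Answer: M ≅ ℤ^1 ⊕ ℤ/5 ⊕ ℤ/10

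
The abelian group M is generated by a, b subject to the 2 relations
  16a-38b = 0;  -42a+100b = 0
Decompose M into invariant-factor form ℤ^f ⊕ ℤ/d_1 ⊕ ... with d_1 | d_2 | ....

Answer: M ≅ ℤ/2 ⊕ ℤ/2

Derivation:
rank_ℚ(R)=2; free=2−2=0
SNF(R) diag = [2, 2] → torsion [2, 2]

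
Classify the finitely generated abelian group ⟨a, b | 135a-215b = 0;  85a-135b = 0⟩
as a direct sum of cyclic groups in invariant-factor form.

Answer: M ≅ ℤ/5 ⊕ ℤ/10

Derivation:
rank_ℚ(R)=2; free=2−2=0
SNF(R) diag = [5, 10] → torsion [5, 10]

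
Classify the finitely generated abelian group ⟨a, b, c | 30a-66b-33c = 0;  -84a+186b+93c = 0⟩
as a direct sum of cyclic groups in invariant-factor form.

Answer: M ≅ ℤ^1 ⊕ ℤ/3 ⊕ ℤ/6

Derivation:
rank_ℚ(R)=2; free=3−2=1
SNF(R) diag = [3, 6] → torsion [3, 6]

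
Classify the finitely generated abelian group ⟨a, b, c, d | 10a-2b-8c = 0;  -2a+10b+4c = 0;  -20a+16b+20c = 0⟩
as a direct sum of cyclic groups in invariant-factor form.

Answer: M ≅ ℤ^1 ⊕ ℤ/2 ⊕ ℤ/4 ⊕ ℤ/12

Derivation:
rank_ℚ(R)=3; free=4−3=1
SNF(R) diag = [2, 4, 12] → torsion [2, 4, 12]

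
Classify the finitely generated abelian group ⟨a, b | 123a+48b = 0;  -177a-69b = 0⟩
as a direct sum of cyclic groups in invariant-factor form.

rank_ℚ(R)=2; free=2−2=0
SNF(R) diag = [3, 3] → torsion [3, 3]

Answer: M ≅ ℤ/3 ⊕ ℤ/3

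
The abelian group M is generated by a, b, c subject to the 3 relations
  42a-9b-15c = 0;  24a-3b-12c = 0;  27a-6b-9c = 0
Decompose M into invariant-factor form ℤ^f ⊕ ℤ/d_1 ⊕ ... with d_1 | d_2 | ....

rank_ℚ(R)=3; free=3−3=0
SNF(R) diag = [3, 3, 3] → torsion [3, 3, 3]

Answer: M ≅ ℤ/3 ⊕ ℤ/3 ⊕ ℤ/3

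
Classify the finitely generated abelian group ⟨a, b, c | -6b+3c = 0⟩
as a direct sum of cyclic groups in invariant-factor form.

rank_ℚ(R)=1; free=3−1=2
SNF(R) diag = [3] → torsion [3]

Answer: M ≅ ℤ^2 ⊕ ℤ/3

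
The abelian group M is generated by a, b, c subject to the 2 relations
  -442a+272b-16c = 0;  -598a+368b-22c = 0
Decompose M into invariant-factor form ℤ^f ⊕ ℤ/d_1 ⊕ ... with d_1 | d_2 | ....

rank_ℚ(R)=2; free=3−2=1
SNF(R) diag = [2, 6] → torsion [2, 6]

Answer: M ≅ ℤ^1 ⊕ ℤ/2 ⊕ ℤ/6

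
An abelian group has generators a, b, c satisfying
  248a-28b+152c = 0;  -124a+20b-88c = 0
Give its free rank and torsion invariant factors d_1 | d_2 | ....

rank_ℚ(R)=2; free=3−2=1
SNF(R) diag = [4, 12] → torsion [4, 12]

Answer: M ≅ ℤ^1 ⊕ ℤ/4 ⊕ ℤ/12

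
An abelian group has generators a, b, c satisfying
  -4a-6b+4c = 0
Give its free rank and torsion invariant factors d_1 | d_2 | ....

rank_ℚ(R)=1; free=3−1=2
SNF(R) diag = [2] → torsion [2]

Answer: M ≅ ℤ^2 ⊕ ℤ/2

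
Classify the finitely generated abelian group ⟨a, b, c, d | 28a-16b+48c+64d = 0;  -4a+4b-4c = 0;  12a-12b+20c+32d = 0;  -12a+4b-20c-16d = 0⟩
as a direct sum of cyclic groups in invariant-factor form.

Answer: M ≅ ℤ/4 ⊕ ℤ/4 ⊕ ℤ/8 ⊕ ℤ/16

Derivation:
rank_ℚ(R)=4; free=4−4=0
SNF(R) diag = [4, 4, 8, 16] → torsion [4, 4, 8, 16]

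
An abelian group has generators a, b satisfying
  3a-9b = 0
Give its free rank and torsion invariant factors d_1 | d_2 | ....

rank_ℚ(R)=1; free=2−1=1
SNF(R) diag = [3] → torsion [3]

Answer: M ≅ ℤ^1 ⊕ ℤ/3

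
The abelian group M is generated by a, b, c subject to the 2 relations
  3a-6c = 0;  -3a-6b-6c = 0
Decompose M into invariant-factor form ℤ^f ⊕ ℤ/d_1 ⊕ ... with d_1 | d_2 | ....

rank_ℚ(R)=2; free=3−2=1
SNF(R) diag = [3, 6] → torsion [3, 6]

Answer: M ≅ ℤ^1 ⊕ ℤ/3 ⊕ ℤ/6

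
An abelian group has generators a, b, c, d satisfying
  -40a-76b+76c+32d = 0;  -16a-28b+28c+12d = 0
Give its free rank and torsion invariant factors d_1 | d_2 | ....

Answer: M ≅ ℤ^2 ⊕ ℤ/4 ⊕ ℤ/4

Derivation:
rank_ℚ(R)=2; free=4−2=2
SNF(R) diag = [4, 4] → torsion [4, 4]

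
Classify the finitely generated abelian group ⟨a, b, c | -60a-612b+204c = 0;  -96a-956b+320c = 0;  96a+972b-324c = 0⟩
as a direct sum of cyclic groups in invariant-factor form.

rank_ℚ(R)=3; free=3−3=0
SNF(R) diag = [4, 12, 12] → torsion [4, 12, 12]

Answer: M ≅ ℤ/4 ⊕ ℤ/12 ⊕ ℤ/12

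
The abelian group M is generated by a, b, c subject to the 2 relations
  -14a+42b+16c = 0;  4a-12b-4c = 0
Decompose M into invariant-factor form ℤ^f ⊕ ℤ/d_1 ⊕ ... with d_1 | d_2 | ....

Answer: M ≅ ℤ^1 ⊕ ℤ/2 ⊕ ℤ/4

Derivation:
rank_ℚ(R)=2; free=3−2=1
SNF(R) diag = [2, 4] → torsion [2, 4]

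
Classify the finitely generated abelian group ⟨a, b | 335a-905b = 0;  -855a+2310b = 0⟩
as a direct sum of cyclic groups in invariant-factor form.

Answer: M ≅ ℤ/5 ⊕ ℤ/15

Derivation:
rank_ℚ(R)=2; free=2−2=0
SNF(R) diag = [5, 15] → torsion [5, 15]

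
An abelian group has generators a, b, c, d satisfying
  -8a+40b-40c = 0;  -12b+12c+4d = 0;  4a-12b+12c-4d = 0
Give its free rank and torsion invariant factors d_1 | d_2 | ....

rank_ℚ(R)=3; free=4−3=1
SNF(R) diag = [4, 4, 8] → torsion [4, 4, 8]

Answer: M ≅ ℤ^1 ⊕ ℤ/4 ⊕ ℤ/4 ⊕ ℤ/8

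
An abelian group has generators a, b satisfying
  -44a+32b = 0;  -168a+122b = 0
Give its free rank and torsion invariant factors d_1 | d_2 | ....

Answer: M ≅ ℤ/2 ⊕ ℤ/4

Derivation:
rank_ℚ(R)=2; free=2−2=0
SNF(R) diag = [2, 4] → torsion [2, 4]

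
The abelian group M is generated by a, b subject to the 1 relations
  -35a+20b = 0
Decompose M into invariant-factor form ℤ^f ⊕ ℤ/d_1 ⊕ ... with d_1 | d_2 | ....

Answer: M ≅ ℤ^1 ⊕ ℤ/5

Derivation:
rank_ℚ(R)=1; free=2−1=1
SNF(R) diag = [5] → torsion [5]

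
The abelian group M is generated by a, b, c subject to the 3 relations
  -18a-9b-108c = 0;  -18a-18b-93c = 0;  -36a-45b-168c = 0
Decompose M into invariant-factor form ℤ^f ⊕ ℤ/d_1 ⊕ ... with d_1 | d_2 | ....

Answer: M ≅ ℤ/3 ⊕ ℤ/9 ⊕ ℤ/18

Derivation:
rank_ℚ(R)=3; free=3−3=0
SNF(R) diag = [3, 9, 18] → torsion [3, 9, 18]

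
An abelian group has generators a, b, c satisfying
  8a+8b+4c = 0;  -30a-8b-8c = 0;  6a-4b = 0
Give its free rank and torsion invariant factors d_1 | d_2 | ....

Answer: M ≅ ℤ/2 ⊕ ℤ/4 ⊕ ℤ/4

Derivation:
rank_ℚ(R)=3; free=3−3=0
SNF(R) diag = [2, 4, 4] → torsion [2, 4, 4]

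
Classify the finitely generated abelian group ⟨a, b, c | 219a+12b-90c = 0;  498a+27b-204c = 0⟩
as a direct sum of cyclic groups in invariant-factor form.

Answer: M ≅ ℤ^1 ⊕ ℤ/3 ⊕ ℤ/3

Derivation:
rank_ℚ(R)=2; free=3−2=1
SNF(R) diag = [3, 3] → torsion [3, 3]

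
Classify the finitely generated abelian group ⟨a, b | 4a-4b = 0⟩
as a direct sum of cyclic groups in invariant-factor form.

Answer: M ≅ ℤ^1 ⊕ ℤ/4

Derivation:
rank_ℚ(R)=1; free=2−1=1
SNF(R) diag = [4] → torsion [4]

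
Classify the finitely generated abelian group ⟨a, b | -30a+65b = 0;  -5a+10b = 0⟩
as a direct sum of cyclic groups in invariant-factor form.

Answer: M ≅ ℤ/5 ⊕ ℤ/5

Derivation:
rank_ℚ(R)=2; free=2−2=0
SNF(R) diag = [5, 5] → torsion [5, 5]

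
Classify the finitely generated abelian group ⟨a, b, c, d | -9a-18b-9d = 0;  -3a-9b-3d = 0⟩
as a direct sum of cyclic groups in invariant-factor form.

rank_ℚ(R)=2; free=4−2=2
SNF(R) diag = [3, 9] → torsion [3, 9]

Answer: M ≅ ℤ^2 ⊕ ℤ/3 ⊕ ℤ/9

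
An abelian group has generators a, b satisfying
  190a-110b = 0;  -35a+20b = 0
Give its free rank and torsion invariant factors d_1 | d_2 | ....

Answer: M ≅ ℤ/5 ⊕ ℤ/10

Derivation:
rank_ℚ(R)=2; free=2−2=0
SNF(R) diag = [5, 10] → torsion [5, 10]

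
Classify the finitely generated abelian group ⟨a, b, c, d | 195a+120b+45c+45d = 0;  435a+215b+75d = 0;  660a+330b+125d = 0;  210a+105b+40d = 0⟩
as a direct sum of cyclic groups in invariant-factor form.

rank_ℚ(R)=4; free=4−4=0
SNF(R) diag = [5, 5, 15, 45] → torsion [5, 5, 15, 45]

Answer: M ≅ ℤ/5 ⊕ ℤ/5 ⊕ ℤ/15 ⊕ ℤ/45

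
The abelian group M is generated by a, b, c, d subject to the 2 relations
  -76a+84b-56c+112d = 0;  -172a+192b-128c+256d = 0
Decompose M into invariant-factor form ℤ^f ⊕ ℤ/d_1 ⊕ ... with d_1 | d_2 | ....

Answer: M ≅ ℤ^2 ⊕ ℤ/4 ⊕ ℤ/12

Derivation:
rank_ℚ(R)=2; free=4−2=2
SNF(R) diag = [4, 12] → torsion [4, 12]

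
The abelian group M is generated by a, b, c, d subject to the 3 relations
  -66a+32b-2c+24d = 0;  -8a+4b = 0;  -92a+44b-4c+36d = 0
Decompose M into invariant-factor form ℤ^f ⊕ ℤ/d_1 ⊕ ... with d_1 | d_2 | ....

rank_ℚ(R)=3; free=4−3=1
SNF(R) diag = [2, 4, 12] → torsion [2, 4, 12]

Answer: M ≅ ℤ^1 ⊕ ℤ/2 ⊕ ℤ/4 ⊕ ℤ/12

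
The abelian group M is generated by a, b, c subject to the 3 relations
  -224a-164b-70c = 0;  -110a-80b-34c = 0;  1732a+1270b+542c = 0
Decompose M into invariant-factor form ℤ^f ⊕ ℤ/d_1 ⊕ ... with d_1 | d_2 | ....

rank_ℚ(R)=3; free=3−3=0
SNF(R) diag = [2, 6, 6] → torsion [2, 6, 6]

Answer: M ≅ ℤ/2 ⊕ ℤ/6 ⊕ ℤ/6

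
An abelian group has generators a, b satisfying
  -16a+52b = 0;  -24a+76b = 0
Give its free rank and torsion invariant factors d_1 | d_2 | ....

Answer: M ≅ ℤ/4 ⊕ ℤ/8

Derivation:
rank_ℚ(R)=2; free=2−2=0
SNF(R) diag = [4, 8] → torsion [4, 8]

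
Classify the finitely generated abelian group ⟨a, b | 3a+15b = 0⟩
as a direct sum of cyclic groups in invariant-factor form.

Answer: M ≅ ℤ^1 ⊕ ℤ/3

Derivation:
rank_ℚ(R)=1; free=2−1=1
SNF(R) diag = [3] → torsion [3]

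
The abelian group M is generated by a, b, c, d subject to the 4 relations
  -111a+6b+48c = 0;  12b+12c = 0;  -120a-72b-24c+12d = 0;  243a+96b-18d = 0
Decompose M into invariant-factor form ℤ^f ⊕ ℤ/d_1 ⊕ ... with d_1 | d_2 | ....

rank_ℚ(R)=4; free=4−4=0
SNF(R) diag = [3, 6, 12, 12] → torsion [3, 6, 12, 12]

Answer: M ≅ ℤ/3 ⊕ ℤ/6 ⊕ ℤ/12 ⊕ ℤ/12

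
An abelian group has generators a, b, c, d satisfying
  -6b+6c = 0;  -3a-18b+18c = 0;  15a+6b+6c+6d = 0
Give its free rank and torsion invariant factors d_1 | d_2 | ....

Answer: M ≅ ℤ^1 ⊕ ℤ/3 ⊕ ℤ/6 ⊕ ℤ/6

Derivation:
rank_ℚ(R)=3; free=4−3=1
SNF(R) diag = [3, 6, 6] → torsion [3, 6, 6]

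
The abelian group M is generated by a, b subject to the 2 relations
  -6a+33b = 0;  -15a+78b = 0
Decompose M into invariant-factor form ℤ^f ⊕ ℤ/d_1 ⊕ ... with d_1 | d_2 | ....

rank_ℚ(R)=2; free=2−2=0
SNF(R) diag = [3, 9] → torsion [3, 9]

Answer: M ≅ ℤ/3 ⊕ ℤ/9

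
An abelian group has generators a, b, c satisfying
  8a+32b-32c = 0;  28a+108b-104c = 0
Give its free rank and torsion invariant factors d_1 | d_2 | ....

Answer: M ≅ ℤ^1 ⊕ ℤ/4 ⊕ ℤ/8

Derivation:
rank_ℚ(R)=2; free=3−2=1
SNF(R) diag = [4, 8] → torsion [4, 8]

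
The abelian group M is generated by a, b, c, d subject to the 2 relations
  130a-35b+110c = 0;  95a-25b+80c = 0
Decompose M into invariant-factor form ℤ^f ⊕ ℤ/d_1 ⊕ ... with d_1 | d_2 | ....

rank_ℚ(R)=2; free=4−2=2
SNF(R) diag = [5, 5] → torsion [5, 5]

Answer: M ≅ ℤ^2 ⊕ ℤ/5 ⊕ ℤ/5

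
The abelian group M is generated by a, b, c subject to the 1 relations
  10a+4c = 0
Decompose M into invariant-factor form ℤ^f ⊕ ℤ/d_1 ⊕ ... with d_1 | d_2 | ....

Answer: M ≅ ℤ^2 ⊕ ℤ/2

Derivation:
rank_ℚ(R)=1; free=3−1=2
SNF(R) diag = [2] → torsion [2]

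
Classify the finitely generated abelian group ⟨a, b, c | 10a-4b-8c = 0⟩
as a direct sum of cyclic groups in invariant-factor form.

Answer: M ≅ ℤ^2 ⊕ ℤ/2

Derivation:
rank_ℚ(R)=1; free=3−1=2
SNF(R) diag = [2] → torsion [2]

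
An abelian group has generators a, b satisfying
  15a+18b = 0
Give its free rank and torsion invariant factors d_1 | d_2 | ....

Answer: M ≅ ℤ^1 ⊕ ℤ/3

Derivation:
rank_ℚ(R)=1; free=2−1=1
SNF(R) diag = [3] → torsion [3]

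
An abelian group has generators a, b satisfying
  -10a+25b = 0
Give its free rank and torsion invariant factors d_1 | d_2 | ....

Answer: M ≅ ℤ^1 ⊕ ℤ/5

Derivation:
rank_ℚ(R)=1; free=2−1=1
SNF(R) diag = [5] → torsion [5]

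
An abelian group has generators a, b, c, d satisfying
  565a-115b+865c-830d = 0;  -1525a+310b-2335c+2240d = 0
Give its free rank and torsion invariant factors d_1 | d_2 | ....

Answer: M ≅ ℤ^2 ⊕ ℤ/5 ⊕ ℤ/15

Derivation:
rank_ℚ(R)=2; free=4−2=2
SNF(R) diag = [5, 15] → torsion [5, 15]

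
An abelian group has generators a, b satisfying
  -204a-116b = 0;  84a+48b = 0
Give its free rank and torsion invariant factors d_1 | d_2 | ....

rank_ℚ(R)=2; free=2−2=0
SNF(R) diag = [4, 12] → torsion [4, 12]

Answer: M ≅ ℤ/4 ⊕ ℤ/12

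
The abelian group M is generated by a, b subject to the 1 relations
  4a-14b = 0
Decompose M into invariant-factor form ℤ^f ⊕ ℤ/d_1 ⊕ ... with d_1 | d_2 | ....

rank_ℚ(R)=1; free=2−1=1
SNF(R) diag = [2] → torsion [2]

Answer: M ≅ ℤ^1 ⊕ ℤ/2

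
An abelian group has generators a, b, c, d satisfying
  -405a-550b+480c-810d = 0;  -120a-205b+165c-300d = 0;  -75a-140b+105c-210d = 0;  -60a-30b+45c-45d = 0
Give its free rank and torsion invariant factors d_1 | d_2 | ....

Answer: M ≅ ℤ/5 ⊕ ℤ/15 ⊕ ℤ/15 ⊕ ℤ/45

Derivation:
rank_ℚ(R)=4; free=4−4=0
SNF(R) diag = [5, 15, 15, 45] → torsion [5, 15, 15, 45]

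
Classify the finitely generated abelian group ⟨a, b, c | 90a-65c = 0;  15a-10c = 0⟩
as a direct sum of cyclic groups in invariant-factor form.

Answer: M ≅ ℤ^1 ⊕ ℤ/5 ⊕ ℤ/15

Derivation:
rank_ℚ(R)=2; free=3−2=1
SNF(R) diag = [5, 15] → torsion [5, 15]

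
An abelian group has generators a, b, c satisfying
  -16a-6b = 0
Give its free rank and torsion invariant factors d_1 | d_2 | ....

rank_ℚ(R)=1; free=3−1=2
SNF(R) diag = [2] → torsion [2]

Answer: M ≅ ℤ^2 ⊕ ℤ/2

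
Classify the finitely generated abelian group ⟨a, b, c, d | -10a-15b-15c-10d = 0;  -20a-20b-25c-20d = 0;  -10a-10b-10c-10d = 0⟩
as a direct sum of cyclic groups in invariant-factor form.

Answer: M ≅ ℤ^1 ⊕ ℤ/5 ⊕ ℤ/5 ⊕ ℤ/10

Derivation:
rank_ℚ(R)=3; free=4−3=1
SNF(R) diag = [5, 5, 10] → torsion [5, 5, 10]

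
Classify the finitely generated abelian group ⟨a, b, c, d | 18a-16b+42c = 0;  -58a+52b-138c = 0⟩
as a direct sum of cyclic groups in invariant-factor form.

Answer: M ≅ ℤ^2 ⊕ ℤ/2 ⊕ ℤ/4

Derivation:
rank_ℚ(R)=2; free=4−2=2
SNF(R) diag = [2, 4] → torsion [2, 4]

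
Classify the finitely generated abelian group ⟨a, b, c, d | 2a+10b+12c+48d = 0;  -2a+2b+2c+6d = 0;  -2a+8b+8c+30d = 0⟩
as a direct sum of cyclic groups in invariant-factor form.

rank_ℚ(R)=3; free=4−3=1
SNF(R) diag = [2, 2, 6] → torsion [2, 2, 6]

Answer: M ≅ ℤ^1 ⊕ ℤ/2 ⊕ ℤ/2 ⊕ ℤ/6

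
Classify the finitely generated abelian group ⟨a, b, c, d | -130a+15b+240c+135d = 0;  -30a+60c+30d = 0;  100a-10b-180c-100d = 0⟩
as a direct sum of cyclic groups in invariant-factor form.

rank_ℚ(R)=3; free=4−3=1
SNF(R) diag = [5, 10, 30] → torsion [5, 10, 30]

Answer: M ≅ ℤ^1 ⊕ ℤ/5 ⊕ ℤ/10 ⊕ ℤ/30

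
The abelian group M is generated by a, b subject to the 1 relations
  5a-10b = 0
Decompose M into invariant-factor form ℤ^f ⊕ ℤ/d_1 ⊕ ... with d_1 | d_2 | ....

rank_ℚ(R)=1; free=2−1=1
SNF(R) diag = [5] → torsion [5]

Answer: M ≅ ℤ^1 ⊕ ℤ/5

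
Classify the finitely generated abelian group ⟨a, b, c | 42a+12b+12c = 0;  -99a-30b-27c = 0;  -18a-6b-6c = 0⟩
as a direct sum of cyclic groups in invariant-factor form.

rank_ℚ(R)=3; free=3−3=0
SNF(R) diag = [3, 6, 6] → torsion [3, 6, 6]

Answer: M ≅ ℤ/3 ⊕ ℤ/6 ⊕ ℤ/6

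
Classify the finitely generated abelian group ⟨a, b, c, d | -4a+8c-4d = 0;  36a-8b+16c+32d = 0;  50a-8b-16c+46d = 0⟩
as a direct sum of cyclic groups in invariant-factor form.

rank_ℚ(R)=3; free=4−3=1
SNF(R) diag = [2, 4, 8] → torsion [2, 4, 8]

Answer: M ≅ ℤ^1 ⊕ ℤ/2 ⊕ ℤ/4 ⊕ ℤ/8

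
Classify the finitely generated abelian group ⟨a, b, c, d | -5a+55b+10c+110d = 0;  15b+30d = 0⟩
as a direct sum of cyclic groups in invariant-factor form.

Answer: M ≅ ℤ^2 ⊕ ℤ/5 ⊕ ℤ/15

Derivation:
rank_ℚ(R)=2; free=4−2=2
SNF(R) diag = [5, 15] → torsion [5, 15]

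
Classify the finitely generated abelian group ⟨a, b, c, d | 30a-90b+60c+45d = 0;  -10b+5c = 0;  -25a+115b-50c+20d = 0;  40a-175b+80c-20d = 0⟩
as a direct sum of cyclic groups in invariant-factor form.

rank_ℚ(R)=4; free=4−4=0
SNF(R) diag = [5, 5, 15, 15] → torsion [5, 5, 15, 15]

Answer: M ≅ ℤ/5 ⊕ ℤ/5 ⊕ ℤ/15 ⊕ ℤ/15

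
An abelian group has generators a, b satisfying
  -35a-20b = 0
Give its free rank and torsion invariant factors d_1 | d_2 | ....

Answer: M ≅ ℤ^1 ⊕ ℤ/5

Derivation:
rank_ℚ(R)=1; free=2−1=1
SNF(R) diag = [5] → torsion [5]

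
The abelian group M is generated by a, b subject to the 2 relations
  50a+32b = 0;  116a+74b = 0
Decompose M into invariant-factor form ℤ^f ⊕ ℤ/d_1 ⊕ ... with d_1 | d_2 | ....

rank_ℚ(R)=2; free=2−2=0
SNF(R) diag = [2, 6] → torsion [2, 6]

Answer: M ≅ ℤ/2 ⊕ ℤ/6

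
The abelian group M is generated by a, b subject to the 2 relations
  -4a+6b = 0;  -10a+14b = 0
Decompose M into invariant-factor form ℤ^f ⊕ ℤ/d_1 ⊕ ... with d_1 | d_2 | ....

Answer: M ≅ ℤ/2 ⊕ ℤ/2

Derivation:
rank_ℚ(R)=2; free=2−2=0
SNF(R) diag = [2, 2] → torsion [2, 2]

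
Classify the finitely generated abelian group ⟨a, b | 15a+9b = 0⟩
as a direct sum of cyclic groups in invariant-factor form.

Answer: M ≅ ℤ^1 ⊕ ℤ/3

Derivation:
rank_ℚ(R)=1; free=2−1=1
SNF(R) diag = [3] → torsion [3]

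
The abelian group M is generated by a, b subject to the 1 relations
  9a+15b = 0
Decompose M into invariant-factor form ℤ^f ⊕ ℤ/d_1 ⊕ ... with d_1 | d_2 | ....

Answer: M ≅ ℤ^1 ⊕ ℤ/3

Derivation:
rank_ℚ(R)=1; free=2−1=1
SNF(R) diag = [3] → torsion [3]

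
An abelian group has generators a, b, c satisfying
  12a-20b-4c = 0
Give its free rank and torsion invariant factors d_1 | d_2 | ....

Answer: M ≅ ℤ^2 ⊕ ℤ/4

Derivation:
rank_ℚ(R)=1; free=3−1=2
SNF(R) diag = [4] → torsion [4]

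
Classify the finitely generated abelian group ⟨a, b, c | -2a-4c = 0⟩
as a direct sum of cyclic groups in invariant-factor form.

Answer: M ≅ ℤ^2 ⊕ ℤ/2

Derivation:
rank_ℚ(R)=1; free=3−1=2
SNF(R) diag = [2] → torsion [2]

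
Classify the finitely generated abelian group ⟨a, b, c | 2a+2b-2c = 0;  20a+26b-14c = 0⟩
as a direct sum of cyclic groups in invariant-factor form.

Answer: M ≅ ℤ^1 ⊕ ℤ/2 ⊕ ℤ/6

Derivation:
rank_ℚ(R)=2; free=3−2=1
SNF(R) diag = [2, 6] → torsion [2, 6]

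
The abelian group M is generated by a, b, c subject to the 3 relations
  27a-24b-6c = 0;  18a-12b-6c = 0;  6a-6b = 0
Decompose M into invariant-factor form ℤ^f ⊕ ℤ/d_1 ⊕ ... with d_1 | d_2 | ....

rank_ℚ(R)=3; free=3−3=0
SNF(R) diag = [3, 6, 6] → torsion [3, 6, 6]

Answer: M ≅ ℤ/3 ⊕ ℤ/6 ⊕ ℤ/6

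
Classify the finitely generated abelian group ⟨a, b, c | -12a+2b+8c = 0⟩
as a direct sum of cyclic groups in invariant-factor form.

rank_ℚ(R)=1; free=3−1=2
SNF(R) diag = [2] → torsion [2]

Answer: M ≅ ℤ^2 ⊕ ℤ/2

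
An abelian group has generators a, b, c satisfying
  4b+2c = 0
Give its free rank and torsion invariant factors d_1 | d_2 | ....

rank_ℚ(R)=1; free=3−1=2
SNF(R) diag = [2] → torsion [2]

Answer: M ≅ ℤ^2 ⊕ ℤ/2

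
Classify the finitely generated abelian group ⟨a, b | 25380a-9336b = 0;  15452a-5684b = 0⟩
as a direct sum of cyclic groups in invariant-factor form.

Answer: M ≅ ℤ/4 ⊕ ℤ/12

Derivation:
rank_ℚ(R)=2; free=2−2=0
SNF(R) diag = [4, 12] → torsion [4, 12]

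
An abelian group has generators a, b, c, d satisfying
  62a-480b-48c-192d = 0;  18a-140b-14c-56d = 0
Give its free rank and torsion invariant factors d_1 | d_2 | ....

rank_ℚ(R)=2; free=4−2=2
SNF(R) diag = [2, 2] → torsion [2, 2]

Answer: M ≅ ℤ^2 ⊕ ℤ/2 ⊕ ℤ/2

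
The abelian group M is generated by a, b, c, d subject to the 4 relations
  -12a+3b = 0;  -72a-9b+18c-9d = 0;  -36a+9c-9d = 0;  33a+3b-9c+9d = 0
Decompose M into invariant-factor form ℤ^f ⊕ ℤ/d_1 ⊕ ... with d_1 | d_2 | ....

rank_ℚ(R)=4; free=4−4=0
SNF(R) diag = [3, 9, 9, 9] → torsion [3, 9, 9, 9]

Answer: M ≅ ℤ/3 ⊕ ℤ/9 ⊕ ℤ/9 ⊕ ℤ/9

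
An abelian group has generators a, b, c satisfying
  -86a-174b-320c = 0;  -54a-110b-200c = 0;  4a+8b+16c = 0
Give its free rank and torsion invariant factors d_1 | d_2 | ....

rank_ℚ(R)=3; free=3−3=0
SNF(R) diag = [2, 4, 8] → torsion [2, 4, 8]

Answer: M ≅ ℤ/2 ⊕ ℤ/4 ⊕ ℤ/8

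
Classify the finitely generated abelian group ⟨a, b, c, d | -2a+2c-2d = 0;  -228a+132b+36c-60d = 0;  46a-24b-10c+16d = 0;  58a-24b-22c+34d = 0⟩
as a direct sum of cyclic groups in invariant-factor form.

rank_ℚ(R)=4; free=4−4=0
SNF(R) diag = [2, 6, 12, 12] → torsion [2, 6, 12, 12]

Answer: M ≅ ℤ/2 ⊕ ℤ/6 ⊕ ℤ/12 ⊕ ℤ/12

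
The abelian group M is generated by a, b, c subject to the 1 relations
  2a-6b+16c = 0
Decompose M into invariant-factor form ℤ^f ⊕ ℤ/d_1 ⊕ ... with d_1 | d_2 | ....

rank_ℚ(R)=1; free=3−1=2
SNF(R) diag = [2] → torsion [2]

Answer: M ≅ ℤ^2 ⊕ ℤ/2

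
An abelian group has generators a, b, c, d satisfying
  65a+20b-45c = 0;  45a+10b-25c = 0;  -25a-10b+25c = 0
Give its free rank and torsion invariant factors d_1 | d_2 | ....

rank_ℚ(R)=3; free=4−3=1
SNF(R) diag = [5, 10, 20] → torsion [5, 10, 20]

Answer: M ≅ ℤ^1 ⊕ ℤ/5 ⊕ ℤ/10 ⊕ ℤ/20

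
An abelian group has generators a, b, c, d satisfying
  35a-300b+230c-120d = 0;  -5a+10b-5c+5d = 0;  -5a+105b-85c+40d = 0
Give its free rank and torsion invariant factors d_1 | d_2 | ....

Answer: M ≅ ℤ^1 ⊕ ℤ/5 ⊕ ℤ/5 ⊕ ℤ/5

Derivation:
rank_ℚ(R)=3; free=4−3=1
SNF(R) diag = [5, 5, 5] → torsion [5, 5, 5]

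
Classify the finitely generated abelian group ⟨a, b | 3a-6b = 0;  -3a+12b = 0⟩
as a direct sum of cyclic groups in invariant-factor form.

Answer: M ≅ ℤ/3 ⊕ ℤ/6

Derivation:
rank_ℚ(R)=2; free=2−2=0
SNF(R) diag = [3, 6] → torsion [3, 6]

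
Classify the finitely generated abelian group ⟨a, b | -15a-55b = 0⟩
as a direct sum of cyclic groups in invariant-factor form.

rank_ℚ(R)=1; free=2−1=1
SNF(R) diag = [5] → torsion [5]

Answer: M ≅ ℤ^1 ⊕ ℤ/5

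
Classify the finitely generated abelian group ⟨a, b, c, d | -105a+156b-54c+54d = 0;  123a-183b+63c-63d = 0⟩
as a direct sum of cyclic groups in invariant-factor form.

rank_ℚ(R)=2; free=4−2=2
SNF(R) diag = [3, 9] → torsion [3, 9]

Answer: M ≅ ℤ^2 ⊕ ℤ/3 ⊕ ℤ/9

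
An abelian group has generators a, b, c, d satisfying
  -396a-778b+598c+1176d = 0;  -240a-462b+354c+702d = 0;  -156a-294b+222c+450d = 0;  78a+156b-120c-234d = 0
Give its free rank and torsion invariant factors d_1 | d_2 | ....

Answer: M ≅ ℤ/2 ⊕ ℤ/6 ⊕ ℤ/18 ⊕ ℤ/36

Derivation:
rank_ℚ(R)=4; free=4−4=0
SNF(R) diag = [2, 6, 18, 36] → torsion [2, 6, 18, 36]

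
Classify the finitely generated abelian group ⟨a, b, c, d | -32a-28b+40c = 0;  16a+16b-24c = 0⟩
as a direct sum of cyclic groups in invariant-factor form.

Answer: M ≅ ℤ^2 ⊕ ℤ/4 ⊕ ℤ/8

Derivation:
rank_ℚ(R)=2; free=4−2=2
SNF(R) diag = [4, 8] → torsion [4, 8]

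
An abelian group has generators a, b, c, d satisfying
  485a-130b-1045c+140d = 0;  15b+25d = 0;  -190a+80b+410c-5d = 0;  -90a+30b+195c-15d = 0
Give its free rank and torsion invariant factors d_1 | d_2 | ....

rank_ℚ(R)=4; free=4−4=0
SNF(R) diag = [5, 5, 15, 15] → torsion [5, 5, 15, 15]

Answer: M ≅ ℤ/5 ⊕ ℤ/5 ⊕ ℤ/15 ⊕ ℤ/15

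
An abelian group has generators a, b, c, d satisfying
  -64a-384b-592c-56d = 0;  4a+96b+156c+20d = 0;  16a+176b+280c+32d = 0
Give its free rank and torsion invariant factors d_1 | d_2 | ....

Answer: M ≅ ℤ^1 ⊕ ℤ/4 ⊕ ℤ/8 ⊕ ℤ/8

Derivation:
rank_ℚ(R)=3; free=4−3=1
SNF(R) diag = [4, 8, 8] → torsion [4, 8, 8]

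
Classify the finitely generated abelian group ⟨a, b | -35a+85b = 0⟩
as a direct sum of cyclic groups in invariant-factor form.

Answer: M ≅ ℤ^1 ⊕ ℤ/5

Derivation:
rank_ℚ(R)=1; free=2−1=1
SNF(R) diag = [5] → torsion [5]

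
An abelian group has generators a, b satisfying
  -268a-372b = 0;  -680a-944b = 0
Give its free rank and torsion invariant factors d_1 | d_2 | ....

rank_ℚ(R)=2; free=2−2=0
SNF(R) diag = [4, 8] → torsion [4, 8]

Answer: M ≅ ℤ/4 ⊕ ℤ/8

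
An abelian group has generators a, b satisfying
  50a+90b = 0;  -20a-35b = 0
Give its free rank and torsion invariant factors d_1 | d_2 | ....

rank_ℚ(R)=2; free=2−2=0
SNF(R) diag = [5, 10] → torsion [5, 10]

Answer: M ≅ ℤ/5 ⊕ ℤ/10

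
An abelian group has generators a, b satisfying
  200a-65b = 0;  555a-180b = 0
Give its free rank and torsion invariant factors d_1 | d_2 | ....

Answer: M ≅ ℤ/5 ⊕ ℤ/15

Derivation:
rank_ℚ(R)=2; free=2−2=0
SNF(R) diag = [5, 15] → torsion [5, 15]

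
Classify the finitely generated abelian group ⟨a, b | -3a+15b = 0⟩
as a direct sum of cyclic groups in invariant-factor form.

rank_ℚ(R)=1; free=2−1=1
SNF(R) diag = [3] → torsion [3]

Answer: M ≅ ℤ^1 ⊕ ℤ/3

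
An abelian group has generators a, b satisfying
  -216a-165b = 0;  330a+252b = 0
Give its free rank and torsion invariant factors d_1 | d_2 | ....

Answer: M ≅ ℤ/3 ⊕ ℤ/6

Derivation:
rank_ℚ(R)=2; free=2−2=0
SNF(R) diag = [3, 6] → torsion [3, 6]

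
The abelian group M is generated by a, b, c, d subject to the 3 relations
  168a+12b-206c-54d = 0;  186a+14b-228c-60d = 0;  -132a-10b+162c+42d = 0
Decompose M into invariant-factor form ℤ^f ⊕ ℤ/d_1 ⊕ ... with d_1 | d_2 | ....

Answer: M ≅ ℤ^1 ⊕ ℤ/2 ⊕ ℤ/2 ⊕ ℤ/6

Derivation:
rank_ℚ(R)=3; free=4−3=1
SNF(R) diag = [2, 2, 6] → torsion [2, 2, 6]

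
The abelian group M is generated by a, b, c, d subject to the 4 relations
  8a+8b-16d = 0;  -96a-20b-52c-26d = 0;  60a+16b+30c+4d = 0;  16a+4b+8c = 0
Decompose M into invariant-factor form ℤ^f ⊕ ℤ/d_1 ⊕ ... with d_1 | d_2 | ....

Answer: M ≅ ℤ/2 ⊕ ℤ/2 ⊕ ℤ/4 ⊕ ℤ/8

Derivation:
rank_ℚ(R)=4; free=4−4=0
SNF(R) diag = [2, 2, 4, 8] → torsion [2, 2, 4, 8]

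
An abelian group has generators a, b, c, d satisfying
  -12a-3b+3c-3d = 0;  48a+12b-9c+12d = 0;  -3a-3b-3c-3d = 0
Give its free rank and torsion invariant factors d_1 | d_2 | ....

Answer: M ≅ ℤ^1 ⊕ ℤ/3 ⊕ ℤ/3 ⊕ ℤ/9

Derivation:
rank_ℚ(R)=3; free=4−3=1
SNF(R) diag = [3, 3, 9] → torsion [3, 3, 9]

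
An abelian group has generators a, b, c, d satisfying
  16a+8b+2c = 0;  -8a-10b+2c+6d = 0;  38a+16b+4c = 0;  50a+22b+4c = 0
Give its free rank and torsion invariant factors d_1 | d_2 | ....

rank_ℚ(R)=4; free=4−4=0
SNF(R) diag = [2, 6, 6, 6] → torsion [2, 6, 6, 6]

Answer: M ≅ ℤ/2 ⊕ ℤ/6 ⊕ ℤ/6 ⊕ ℤ/6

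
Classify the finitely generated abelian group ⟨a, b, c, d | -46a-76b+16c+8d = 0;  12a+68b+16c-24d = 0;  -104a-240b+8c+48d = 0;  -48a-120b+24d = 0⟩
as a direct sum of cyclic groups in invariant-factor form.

Answer: M ≅ ℤ/2 ⊕ ℤ/4 ⊕ ℤ/8 ⊕ ℤ/24

Derivation:
rank_ℚ(R)=4; free=4−4=0
SNF(R) diag = [2, 4, 8, 24] → torsion [2, 4, 8, 24]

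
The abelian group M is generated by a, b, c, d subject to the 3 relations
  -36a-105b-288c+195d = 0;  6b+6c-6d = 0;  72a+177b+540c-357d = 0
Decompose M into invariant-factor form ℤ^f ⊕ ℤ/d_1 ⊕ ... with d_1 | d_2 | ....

rank_ℚ(R)=3; free=4−3=1
SNF(R) diag = [3, 6, 18] → torsion [3, 6, 18]

Answer: M ≅ ℤ^1 ⊕ ℤ/3 ⊕ ℤ/6 ⊕ ℤ/18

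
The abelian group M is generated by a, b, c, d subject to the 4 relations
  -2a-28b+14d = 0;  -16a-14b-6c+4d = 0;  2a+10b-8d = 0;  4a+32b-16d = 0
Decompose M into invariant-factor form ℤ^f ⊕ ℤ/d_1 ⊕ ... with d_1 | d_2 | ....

Answer: M ≅ ℤ/2 ⊕ ℤ/6 ⊕ ℤ/6 ⊕ ℤ/12

Derivation:
rank_ℚ(R)=4; free=4−4=0
SNF(R) diag = [2, 6, 6, 12] → torsion [2, 6, 6, 12]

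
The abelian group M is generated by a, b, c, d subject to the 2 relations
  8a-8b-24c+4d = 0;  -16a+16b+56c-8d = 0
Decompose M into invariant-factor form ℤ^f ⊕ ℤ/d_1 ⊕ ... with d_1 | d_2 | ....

rank_ℚ(R)=2; free=4−2=2
SNF(R) diag = [4, 8] → torsion [4, 8]

Answer: M ≅ ℤ^2 ⊕ ℤ/4 ⊕ ℤ/8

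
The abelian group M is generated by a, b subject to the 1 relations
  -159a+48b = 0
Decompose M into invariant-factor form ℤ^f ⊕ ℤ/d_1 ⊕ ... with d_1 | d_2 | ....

Answer: M ≅ ℤ^1 ⊕ ℤ/3

Derivation:
rank_ℚ(R)=1; free=2−1=1
SNF(R) diag = [3] → torsion [3]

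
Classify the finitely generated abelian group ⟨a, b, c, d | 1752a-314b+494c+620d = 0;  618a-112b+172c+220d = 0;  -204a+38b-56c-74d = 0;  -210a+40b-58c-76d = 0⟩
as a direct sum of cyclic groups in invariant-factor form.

Answer: M ≅ ℤ/2 ⊕ ℤ/6 ⊕ ℤ/18 ⊕ ℤ/18

Derivation:
rank_ℚ(R)=4; free=4−4=0
SNF(R) diag = [2, 6, 18, 18] → torsion [2, 6, 18, 18]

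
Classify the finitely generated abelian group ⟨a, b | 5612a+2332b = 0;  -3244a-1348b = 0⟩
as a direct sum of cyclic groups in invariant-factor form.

rank_ℚ(R)=2; free=2−2=0
SNF(R) diag = [4, 8] → torsion [4, 8]

Answer: M ≅ ℤ/4 ⊕ ℤ/8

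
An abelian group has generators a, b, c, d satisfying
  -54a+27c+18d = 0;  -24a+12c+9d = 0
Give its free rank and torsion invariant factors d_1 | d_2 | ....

Answer: M ≅ ℤ^2 ⊕ ℤ/3 ⊕ ℤ/9

Derivation:
rank_ℚ(R)=2; free=4−2=2
SNF(R) diag = [3, 9] → torsion [3, 9]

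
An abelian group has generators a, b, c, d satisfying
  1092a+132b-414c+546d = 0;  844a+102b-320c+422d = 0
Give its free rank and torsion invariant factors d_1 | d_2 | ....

Answer: M ≅ ℤ^2 ⊕ ℤ/2 ⊕ ℤ/6

Derivation:
rank_ℚ(R)=2; free=4−2=2
SNF(R) diag = [2, 6] → torsion [2, 6]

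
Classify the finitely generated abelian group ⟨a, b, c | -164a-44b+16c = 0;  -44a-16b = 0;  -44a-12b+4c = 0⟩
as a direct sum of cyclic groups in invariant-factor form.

rank_ℚ(R)=3; free=3−3=0
SNF(R) diag = [4, 4, 4] → torsion [4, 4, 4]

Answer: M ≅ ℤ/4 ⊕ ℤ/4 ⊕ ℤ/4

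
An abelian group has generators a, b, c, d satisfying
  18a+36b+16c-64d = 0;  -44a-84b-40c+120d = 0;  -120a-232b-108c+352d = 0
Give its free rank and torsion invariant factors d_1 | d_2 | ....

Answer: M ≅ ℤ^1 ⊕ ℤ/2 ⊕ ℤ/4 ⊕ ℤ/4

Derivation:
rank_ℚ(R)=3; free=4−3=1
SNF(R) diag = [2, 4, 4] → torsion [2, 4, 4]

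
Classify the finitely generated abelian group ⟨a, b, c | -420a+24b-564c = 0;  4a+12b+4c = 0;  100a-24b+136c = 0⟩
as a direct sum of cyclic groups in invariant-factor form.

rank_ℚ(R)=3; free=3−3=0
SNF(R) diag = [4, 12, 36] → torsion [4, 12, 36]

Answer: M ≅ ℤ/4 ⊕ ℤ/12 ⊕ ℤ/36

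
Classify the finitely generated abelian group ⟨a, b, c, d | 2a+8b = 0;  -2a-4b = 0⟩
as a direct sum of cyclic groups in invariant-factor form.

rank_ℚ(R)=2; free=4−2=2
SNF(R) diag = [2, 4] → torsion [2, 4]

Answer: M ≅ ℤ^2 ⊕ ℤ/2 ⊕ ℤ/4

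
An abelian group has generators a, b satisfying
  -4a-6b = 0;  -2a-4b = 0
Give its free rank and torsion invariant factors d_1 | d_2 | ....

rank_ℚ(R)=2; free=2−2=0
SNF(R) diag = [2, 2] → torsion [2, 2]

Answer: M ≅ ℤ/2 ⊕ ℤ/2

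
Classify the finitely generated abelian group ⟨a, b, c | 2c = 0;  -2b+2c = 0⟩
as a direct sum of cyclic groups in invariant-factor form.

Answer: M ≅ ℤ^1 ⊕ ℤ/2 ⊕ ℤ/2

Derivation:
rank_ℚ(R)=2; free=3−2=1
SNF(R) diag = [2, 2] → torsion [2, 2]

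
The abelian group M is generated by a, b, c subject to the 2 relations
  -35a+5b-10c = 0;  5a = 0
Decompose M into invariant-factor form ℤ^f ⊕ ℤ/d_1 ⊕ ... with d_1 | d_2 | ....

Answer: M ≅ ℤ^1 ⊕ ℤ/5 ⊕ ℤ/5

Derivation:
rank_ℚ(R)=2; free=3−2=1
SNF(R) diag = [5, 5] → torsion [5, 5]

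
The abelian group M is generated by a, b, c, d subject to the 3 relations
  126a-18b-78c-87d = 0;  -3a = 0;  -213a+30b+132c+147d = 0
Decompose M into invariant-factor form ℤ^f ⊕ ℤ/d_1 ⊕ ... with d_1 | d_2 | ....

Answer: M ≅ ℤ^1 ⊕ ℤ/3 ⊕ ℤ/3 ⊕ ℤ/6

Derivation:
rank_ℚ(R)=3; free=4−3=1
SNF(R) diag = [3, 3, 6] → torsion [3, 3, 6]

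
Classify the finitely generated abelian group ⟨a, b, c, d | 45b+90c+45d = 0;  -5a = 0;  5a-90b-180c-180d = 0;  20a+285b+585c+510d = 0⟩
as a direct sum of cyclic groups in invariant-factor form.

Answer: M ≅ ℤ/5 ⊕ ℤ/15 ⊕ ℤ/45 ⊕ ℤ/90

Derivation:
rank_ℚ(R)=4; free=4−4=0
SNF(R) diag = [5, 15, 45, 90] → torsion [5, 15, 45, 90]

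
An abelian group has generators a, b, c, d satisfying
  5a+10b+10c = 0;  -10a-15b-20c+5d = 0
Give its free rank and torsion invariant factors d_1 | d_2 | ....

rank_ℚ(R)=2; free=4−2=2
SNF(R) diag = [5, 5] → torsion [5, 5]

Answer: M ≅ ℤ^2 ⊕ ℤ/5 ⊕ ℤ/5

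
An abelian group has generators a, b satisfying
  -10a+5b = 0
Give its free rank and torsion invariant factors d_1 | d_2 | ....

Answer: M ≅ ℤ^1 ⊕ ℤ/5

Derivation:
rank_ℚ(R)=1; free=2−1=1
SNF(R) diag = [5] → torsion [5]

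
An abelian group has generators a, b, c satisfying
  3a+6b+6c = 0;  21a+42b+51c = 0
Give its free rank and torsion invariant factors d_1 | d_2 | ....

Answer: M ≅ ℤ^1 ⊕ ℤ/3 ⊕ ℤ/9

Derivation:
rank_ℚ(R)=2; free=3−2=1
SNF(R) diag = [3, 9] → torsion [3, 9]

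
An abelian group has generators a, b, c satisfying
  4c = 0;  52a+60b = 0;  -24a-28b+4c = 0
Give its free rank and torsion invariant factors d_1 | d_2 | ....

rank_ℚ(R)=3; free=3−3=0
SNF(R) diag = [4, 4, 4] → torsion [4, 4, 4]

Answer: M ≅ ℤ/4 ⊕ ℤ/4 ⊕ ℤ/4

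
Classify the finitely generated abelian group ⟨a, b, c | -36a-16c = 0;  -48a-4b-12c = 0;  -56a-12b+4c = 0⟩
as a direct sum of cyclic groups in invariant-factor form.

Answer: M ≅ ℤ/4 ⊕ ℤ/4 ⊕ ℤ/8

Derivation:
rank_ℚ(R)=3; free=3−3=0
SNF(R) diag = [4, 4, 8] → torsion [4, 4, 8]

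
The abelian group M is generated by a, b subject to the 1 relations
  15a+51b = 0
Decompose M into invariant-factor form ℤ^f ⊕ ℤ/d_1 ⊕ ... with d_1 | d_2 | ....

rank_ℚ(R)=1; free=2−1=1
SNF(R) diag = [3] → torsion [3]

Answer: M ≅ ℤ^1 ⊕ ℤ/3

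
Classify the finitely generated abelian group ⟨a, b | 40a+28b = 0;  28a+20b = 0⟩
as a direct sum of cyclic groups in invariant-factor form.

Answer: M ≅ ℤ/4 ⊕ ℤ/4

Derivation:
rank_ℚ(R)=2; free=2−2=0
SNF(R) diag = [4, 4] → torsion [4, 4]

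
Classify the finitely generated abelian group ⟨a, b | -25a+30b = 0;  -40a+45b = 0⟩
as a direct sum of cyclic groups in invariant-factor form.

Answer: M ≅ ℤ/5 ⊕ ℤ/15

Derivation:
rank_ℚ(R)=2; free=2−2=0
SNF(R) diag = [5, 15] → torsion [5, 15]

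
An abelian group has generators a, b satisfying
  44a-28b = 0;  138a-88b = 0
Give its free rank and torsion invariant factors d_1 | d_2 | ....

rank_ℚ(R)=2; free=2−2=0
SNF(R) diag = [2, 4] → torsion [2, 4]

Answer: M ≅ ℤ/2 ⊕ ℤ/4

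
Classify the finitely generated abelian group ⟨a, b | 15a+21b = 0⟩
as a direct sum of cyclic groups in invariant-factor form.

rank_ℚ(R)=1; free=2−1=1
SNF(R) diag = [3] → torsion [3]

Answer: M ≅ ℤ^1 ⊕ ℤ/3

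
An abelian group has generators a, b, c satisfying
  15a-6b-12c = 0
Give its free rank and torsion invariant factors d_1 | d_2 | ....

rank_ℚ(R)=1; free=3−1=2
SNF(R) diag = [3] → torsion [3]

Answer: M ≅ ℤ^2 ⊕ ℤ/3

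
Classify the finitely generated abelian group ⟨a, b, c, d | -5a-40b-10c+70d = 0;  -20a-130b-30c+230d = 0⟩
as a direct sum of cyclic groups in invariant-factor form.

Answer: M ≅ ℤ^2 ⊕ ℤ/5 ⊕ ℤ/10

Derivation:
rank_ℚ(R)=2; free=4−2=2
SNF(R) diag = [5, 10] → torsion [5, 10]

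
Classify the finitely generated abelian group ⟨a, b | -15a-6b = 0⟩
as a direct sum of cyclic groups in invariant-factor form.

Answer: M ≅ ℤ^1 ⊕ ℤ/3

Derivation:
rank_ℚ(R)=1; free=2−1=1
SNF(R) diag = [3] → torsion [3]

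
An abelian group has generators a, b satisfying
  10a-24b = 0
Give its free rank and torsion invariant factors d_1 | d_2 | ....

Answer: M ≅ ℤ^1 ⊕ ℤ/2

Derivation:
rank_ℚ(R)=1; free=2−1=1
SNF(R) diag = [2] → torsion [2]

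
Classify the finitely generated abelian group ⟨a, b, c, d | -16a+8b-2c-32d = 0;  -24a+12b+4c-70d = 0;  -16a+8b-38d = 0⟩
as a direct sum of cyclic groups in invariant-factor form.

rank_ℚ(R)=3; free=4−3=1
SNF(R) diag = [2, 2, 4] → torsion [2, 2, 4]

Answer: M ≅ ℤ^1 ⊕ ℤ/2 ⊕ ℤ/2 ⊕ ℤ/4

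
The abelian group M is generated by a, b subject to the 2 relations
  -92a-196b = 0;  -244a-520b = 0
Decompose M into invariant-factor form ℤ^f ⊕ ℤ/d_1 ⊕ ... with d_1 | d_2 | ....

Answer: M ≅ ℤ/4 ⊕ ℤ/4

Derivation:
rank_ℚ(R)=2; free=2−2=0
SNF(R) diag = [4, 4] → torsion [4, 4]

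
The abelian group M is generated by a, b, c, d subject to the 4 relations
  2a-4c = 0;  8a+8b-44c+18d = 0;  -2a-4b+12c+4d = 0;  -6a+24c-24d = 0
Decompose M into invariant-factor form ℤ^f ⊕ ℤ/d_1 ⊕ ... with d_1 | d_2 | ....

rank_ℚ(R)=4; free=4−4=0
SNF(R) diag = [2, 2, 4, 12] → torsion [2, 2, 4, 12]

Answer: M ≅ ℤ/2 ⊕ ℤ/2 ⊕ ℤ/4 ⊕ ℤ/12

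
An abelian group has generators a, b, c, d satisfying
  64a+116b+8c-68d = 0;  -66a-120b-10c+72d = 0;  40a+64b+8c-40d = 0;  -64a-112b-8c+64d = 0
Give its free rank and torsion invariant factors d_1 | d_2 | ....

rank_ℚ(R)=4; free=4−4=0
SNF(R) diag = [2, 4, 8, 24] → torsion [2, 4, 8, 24]

Answer: M ≅ ℤ/2 ⊕ ℤ/4 ⊕ ℤ/8 ⊕ ℤ/24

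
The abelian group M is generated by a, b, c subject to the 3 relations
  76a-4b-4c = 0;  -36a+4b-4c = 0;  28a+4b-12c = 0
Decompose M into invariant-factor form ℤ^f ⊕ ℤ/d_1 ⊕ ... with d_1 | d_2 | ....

rank_ℚ(R)=3; free=3−3=0
SNF(R) diag = [4, 8, 24] → torsion [4, 8, 24]

Answer: M ≅ ℤ/4 ⊕ ℤ/8 ⊕ ℤ/24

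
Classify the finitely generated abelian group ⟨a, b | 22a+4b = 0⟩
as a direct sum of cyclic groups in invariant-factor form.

Answer: M ≅ ℤ^1 ⊕ ℤ/2

Derivation:
rank_ℚ(R)=1; free=2−1=1
SNF(R) diag = [2] → torsion [2]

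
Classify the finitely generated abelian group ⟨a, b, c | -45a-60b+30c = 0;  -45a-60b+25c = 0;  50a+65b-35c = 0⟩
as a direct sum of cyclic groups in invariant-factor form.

rank_ℚ(R)=3; free=3−3=0
SNF(R) diag = [5, 5, 15] → torsion [5, 5, 15]

Answer: M ≅ ℤ/5 ⊕ ℤ/5 ⊕ ℤ/15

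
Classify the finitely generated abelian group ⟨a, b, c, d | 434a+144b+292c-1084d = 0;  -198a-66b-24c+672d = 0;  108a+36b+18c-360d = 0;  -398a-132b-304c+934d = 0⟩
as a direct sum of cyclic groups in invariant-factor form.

rank_ℚ(R)=4; free=4−4=0
SNF(R) diag = [2, 6, 18, 18] → torsion [2, 6, 18, 18]

Answer: M ≅ ℤ/2 ⊕ ℤ/6 ⊕ ℤ/18 ⊕ ℤ/18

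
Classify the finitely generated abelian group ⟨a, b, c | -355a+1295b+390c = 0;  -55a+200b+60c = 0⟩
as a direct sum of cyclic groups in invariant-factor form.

Answer: M ≅ ℤ^1 ⊕ ℤ/5 ⊕ ℤ/15

Derivation:
rank_ℚ(R)=2; free=3−2=1
SNF(R) diag = [5, 15] → torsion [5, 15]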